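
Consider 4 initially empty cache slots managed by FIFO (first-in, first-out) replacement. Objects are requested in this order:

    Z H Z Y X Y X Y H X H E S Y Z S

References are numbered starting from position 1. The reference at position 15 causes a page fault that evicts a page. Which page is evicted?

Y

pos 1: Z -> miss, frames [Z]
pos 2: H -> miss, frames [Z, H]
pos 3: Z -> hit
pos 4: Y -> miss, frames [Z, H, Y]
pos 5: X -> miss, frames [Z, H, Y, X]
pos 6: Y -> hit
pos 7: X -> hit
pos 8: Y -> hit
pos 9: H -> hit
pos 10: X -> hit
pos 11: H -> hit
pos 12: E -> miss, evict Z, frames [H, Y, X, E]
pos 13: S -> miss, evict H, frames [Y, X, E, S]
pos 14: Y -> hit
pos 15: Z -> miss, evict Y, frames [X, E, S, Z]
At position 15, page Y is evicted.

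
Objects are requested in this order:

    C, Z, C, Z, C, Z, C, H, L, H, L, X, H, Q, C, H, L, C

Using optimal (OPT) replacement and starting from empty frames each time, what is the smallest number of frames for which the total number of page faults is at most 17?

f=1: 18 faults
f=2: 8 faults
f=3: 7 faults
f=4: 6 faults
f=5: 6 faults
f=6: 6 faults
Smallest f with faults ≤ 17 is 2.

2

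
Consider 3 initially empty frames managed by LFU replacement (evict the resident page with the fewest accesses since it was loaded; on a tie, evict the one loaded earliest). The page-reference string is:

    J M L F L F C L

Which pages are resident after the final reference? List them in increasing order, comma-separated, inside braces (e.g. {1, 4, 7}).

J -> miss, frames {J}
M -> miss, frames {J,M}
L -> miss, frames {J,M,L}
F -> miss, evict J, frames {M,L,F}
L -> hit
F -> hit
C -> miss, evict M, frames {L,F,C}
L -> hit

{C, F, L}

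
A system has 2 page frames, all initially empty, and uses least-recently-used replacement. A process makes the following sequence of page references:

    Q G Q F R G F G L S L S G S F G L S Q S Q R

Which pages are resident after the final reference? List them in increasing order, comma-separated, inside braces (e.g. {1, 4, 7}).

Q: fault, frames [Q]
G: fault, frames [Q, G]
Q: hit
F: fault, evict G, frames [Q, F]
R: fault, evict Q, frames [F, R]
G: fault, evict F, frames [R, G]
F: fault, evict R, frames [G, F]
G: hit
L: fault, evict F, frames [G, L]
S: fault, evict G, frames [L, S]
L: hit
S: hit
G: fault, evict L, frames [S, G]
S: hit
F: fault, evict G, frames [S, F]
G: fault, evict S, frames [F, G]
L: fault, evict F, frames [G, L]
S: fault, evict G, frames [L, S]
Q: fault, evict L, frames [S, Q]
S: hit
Q: hit
R: fault, evict S, frames [Q, R]

{Q, R}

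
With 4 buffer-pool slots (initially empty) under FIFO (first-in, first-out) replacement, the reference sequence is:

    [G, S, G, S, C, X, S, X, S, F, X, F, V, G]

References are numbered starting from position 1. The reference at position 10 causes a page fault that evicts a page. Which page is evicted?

G

pos 1: G → miss, frames (G)
pos 2: S → miss, frames (G S)
pos 3: G → hit
pos 4: S → hit
pos 5: C → miss, frames (G S C)
pos 6: X → miss, frames (G S C X)
pos 7: S → hit
pos 8: X → hit
pos 9: S → hit
pos 10: F → miss, evict G, frames (S C X F)
At position 10, page G is evicted.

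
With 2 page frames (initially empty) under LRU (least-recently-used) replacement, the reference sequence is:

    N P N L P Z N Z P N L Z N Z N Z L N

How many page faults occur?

13

N -> fault, frames [N]
P -> fault, frames [N, P]
N -> hit
L -> fault, evict P, frames [N, L]
P -> fault, evict N, frames [L, P]
Z -> fault, evict L, frames [P, Z]
N -> fault, evict P, frames [Z, N]
Z -> hit
P -> fault, evict N, frames [Z, P]
N -> fault, evict Z, frames [P, N]
L -> fault, evict P, frames [N, L]
Z -> fault, evict N, frames [L, Z]
N -> fault, evict L, frames [Z, N]
Z -> hit
N -> hit
Z -> hit
L -> fault, evict N, frames [Z, L]
N -> fault, evict Z, frames [L, N]
Page faults: 13.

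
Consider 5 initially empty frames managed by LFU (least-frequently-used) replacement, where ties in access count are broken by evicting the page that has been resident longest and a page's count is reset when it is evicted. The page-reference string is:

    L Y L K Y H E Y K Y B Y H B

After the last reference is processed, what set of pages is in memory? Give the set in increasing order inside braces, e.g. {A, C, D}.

{B, H, K, L, Y}

L -> fault, frames {L}
Y -> fault, frames {L,Y}
L -> hit
K -> fault, frames {L,Y,K}
Y -> hit
H -> fault, frames {L,Y,K,H}
E -> fault, frames {L,Y,K,H,E}
Y -> hit
K -> hit
Y -> hit
B -> fault, evict H, frames {L,Y,K,E,B}
Y -> hit
H -> fault, evict E, frames {L,Y,K,B,H}
B -> hit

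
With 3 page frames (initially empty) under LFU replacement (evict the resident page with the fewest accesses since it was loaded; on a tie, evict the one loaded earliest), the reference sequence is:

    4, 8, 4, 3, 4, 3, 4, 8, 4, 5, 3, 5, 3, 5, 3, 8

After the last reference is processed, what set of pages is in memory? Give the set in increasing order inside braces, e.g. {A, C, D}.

{3, 4, 8}

4 -> miss, frames (4)
8 -> miss, frames (4 8)
4 -> hit
3 -> miss, frames (4 8 3)
4 -> hit
3 -> hit
4 -> hit
8 -> hit
4 -> hit
5 -> miss, evict 8, frames (4 3 5)
3 -> hit
5 -> hit
3 -> hit
5 -> hit
3 -> hit
8 -> miss, evict 5, frames (4 3 8)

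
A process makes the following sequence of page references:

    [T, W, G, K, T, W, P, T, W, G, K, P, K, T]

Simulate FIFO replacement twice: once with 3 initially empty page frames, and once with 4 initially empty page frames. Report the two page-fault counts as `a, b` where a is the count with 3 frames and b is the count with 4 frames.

3 frames: F F F F F F F . . F F . . F → 10 faults.
4 frames: F F F F . . F F F F F F . F → 11 faults.
11 > 10: adding a frame increased faults — Belady's anomaly.

10, 11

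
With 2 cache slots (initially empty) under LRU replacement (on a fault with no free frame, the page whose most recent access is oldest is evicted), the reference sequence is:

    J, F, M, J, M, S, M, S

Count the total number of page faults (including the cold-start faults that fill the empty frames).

J: fault, frames [J]
F: fault, frames [J, F]
M: fault, evict J, frames [F, M]
J: fault, evict F, frames [M, J]
M: hit
S: fault, evict J, frames [M, S]
M: hit
S: hit
Page faults: 5.

5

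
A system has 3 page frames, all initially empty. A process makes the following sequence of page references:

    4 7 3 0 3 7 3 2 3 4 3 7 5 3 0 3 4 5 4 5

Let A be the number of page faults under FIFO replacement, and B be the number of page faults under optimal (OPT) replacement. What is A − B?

4

Under FIFO: F F F F . . . F . F F F F . F F F F . . → 13 faults.
Under OPT: F F F F . . . F . F . . F . F . . F . . → 9 faults.
A − B = 13 − 9 = 4.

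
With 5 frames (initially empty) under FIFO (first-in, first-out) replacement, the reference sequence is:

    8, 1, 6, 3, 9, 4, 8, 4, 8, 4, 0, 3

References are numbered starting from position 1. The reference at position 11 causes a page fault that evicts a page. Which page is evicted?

pos 1: 8 → miss, frames (8)
pos 2: 1 → miss, frames (8 1)
pos 3: 6 → miss, frames (8 1 6)
pos 4: 3 → miss, frames (8 1 6 3)
pos 5: 9 → miss, frames (8 1 6 3 9)
pos 6: 4 → miss, evict 8, frames (1 6 3 9 4)
pos 7: 8 → miss, evict 1, frames (6 3 9 4 8)
pos 8: 4 → hit
pos 9: 8 → hit
pos 10: 4 → hit
pos 11: 0 → miss, evict 6, frames (3 9 4 8 0)
At position 11, page 6 is evicted.

6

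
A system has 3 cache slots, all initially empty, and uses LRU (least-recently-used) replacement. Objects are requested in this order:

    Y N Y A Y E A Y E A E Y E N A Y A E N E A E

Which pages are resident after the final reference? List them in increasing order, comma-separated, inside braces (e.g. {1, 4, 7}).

Y -> miss, frames [Y]
N -> miss, frames [Y, N]
Y -> hit
A -> miss, frames [N, Y, A]
Y -> hit
E -> miss, evict N, frames [A, Y, E]
A -> hit
Y -> hit
E -> hit
A -> hit
E -> hit
Y -> hit
E -> hit
N -> miss, evict A, frames [Y, E, N]
A -> miss, evict Y, frames [E, N, A]
Y -> miss, evict E, frames [N, A, Y]
A -> hit
E -> miss, evict N, frames [Y, A, E]
N -> miss, evict Y, frames [A, E, N]
E -> hit
A -> hit
E -> hit

{A, E, N}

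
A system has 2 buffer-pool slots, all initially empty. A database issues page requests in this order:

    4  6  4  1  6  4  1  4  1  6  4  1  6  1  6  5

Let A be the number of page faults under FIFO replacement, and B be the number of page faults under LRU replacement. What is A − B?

Under FIFO: F F . F . F . . . F . F . . . F → 7 faults.
Under LRU: F F . F F F F . . F F F F . . F → 11 faults.
A − B = 7 − 11 = -4.

-4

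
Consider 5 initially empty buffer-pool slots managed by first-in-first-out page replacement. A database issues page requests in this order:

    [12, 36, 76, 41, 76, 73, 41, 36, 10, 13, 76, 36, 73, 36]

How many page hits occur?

12: miss, frames [12]
36: miss, frames [12, 36]
76: miss, frames [12, 36, 76]
41: miss, frames [12, 36, 76, 41]
76: hit
73: miss, frames [12, 36, 76, 41, 73]
41: hit
36: hit
10: miss, evict 12, frames [36, 76, 41, 73, 10]
13: miss, evict 36, frames [76, 41, 73, 10, 13]
76: hit
36: miss, evict 76, frames [41, 73, 10, 13, 36]
73: hit
36: hit
Hits: 6.

6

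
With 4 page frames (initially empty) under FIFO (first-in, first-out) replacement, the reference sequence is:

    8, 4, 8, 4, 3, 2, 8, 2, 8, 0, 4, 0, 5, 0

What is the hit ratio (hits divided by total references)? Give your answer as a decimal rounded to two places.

8 -> miss, frames [8]
4 -> miss, frames [8, 4]
8 -> hit
4 -> hit
3 -> miss, frames [8, 4, 3]
2 -> miss, frames [8, 4, 3, 2]
8 -> hit
2 -> hit
8 -> hit
0 -> miss, evict 8, frames [4, 3, 2, 0]
4 -> hit
0 -> hit
5 -> miss, evict 4, frames [3, 2, 0, 5]
0 -> hit
Hits: 8 of 14 references → 8/14 = 0.5714.

0.57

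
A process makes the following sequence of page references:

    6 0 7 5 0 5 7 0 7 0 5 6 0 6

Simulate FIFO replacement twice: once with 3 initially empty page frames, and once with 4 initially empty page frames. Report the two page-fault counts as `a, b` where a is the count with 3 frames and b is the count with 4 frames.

3 frames: F F F F . . . . . . . F F . → 6 faults.
4 frames: F F F F . . . . . . . . . . → 4 faults.
4 < 6: adding a frame reduced faults, as is typical.

6, 4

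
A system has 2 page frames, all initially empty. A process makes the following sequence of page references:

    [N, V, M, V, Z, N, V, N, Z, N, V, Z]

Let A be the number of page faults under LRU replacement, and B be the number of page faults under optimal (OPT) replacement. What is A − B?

2

Under LRU: F F F . F F F . F . F F → 9 faults.
Under OPT: F F F . F F . . F . F . → 7 faults.
A − B = 9 − 7 = 2.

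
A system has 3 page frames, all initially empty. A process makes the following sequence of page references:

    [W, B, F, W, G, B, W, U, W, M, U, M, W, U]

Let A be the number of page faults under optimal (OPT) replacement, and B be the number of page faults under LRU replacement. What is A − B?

-1

Under OPT: F F F . F . . F . F . . . . → 6 faults.
Under LRU: F F F . F F . F . F . . . . → 7 faults.
A − B = 6 − 7 = -1.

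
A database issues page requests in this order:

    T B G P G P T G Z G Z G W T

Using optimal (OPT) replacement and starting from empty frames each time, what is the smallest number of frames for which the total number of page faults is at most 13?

f=1: 14 faults
f=2: 8 faults
f=3: 6 faults
f=4: 6 faults
f=5: 6 faults
f=6: 6 faults
Smallest f with faults ≤ 13 is 2.

2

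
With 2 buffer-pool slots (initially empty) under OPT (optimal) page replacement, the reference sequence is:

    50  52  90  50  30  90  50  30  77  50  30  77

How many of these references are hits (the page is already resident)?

50: miss, frames (50)
52: miss, frames (50 52)
90: miss, evict 52, frames (50 90)
50: hit
30: miss, evict 50, frames (90 30)
90: hit
50: miss, evict 90, frames (30 50)
30: hit
77: miss, evict 30, frames (50 77)
50: hit
30: miss, evict 50, frames (77 30)
77: hit
Hits: 5.

5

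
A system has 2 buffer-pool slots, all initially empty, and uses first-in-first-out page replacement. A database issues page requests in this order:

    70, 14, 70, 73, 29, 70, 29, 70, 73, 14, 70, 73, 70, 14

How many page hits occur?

70 -> miss, frames {70}
14 -> miss, frames {70,14}
70 -> hit
73 -> miss, evict 70, frames {14,73}
29 -> miss, evict 14, frames {73,29}
70 -> miss, evict 73, frames {29,70}
29 -> hit
70 -> hit
73 -> miss, evict 29, frames {70,73}
14 -> miss, evict 70, frames {73,14}
70 -> miss, evict 73, frames {14,70}
73 -> miss, evict 14, frames {70,73}
70 -> hit
14 -> miss, evict 70, frames {73,14}
Hits: 4.

4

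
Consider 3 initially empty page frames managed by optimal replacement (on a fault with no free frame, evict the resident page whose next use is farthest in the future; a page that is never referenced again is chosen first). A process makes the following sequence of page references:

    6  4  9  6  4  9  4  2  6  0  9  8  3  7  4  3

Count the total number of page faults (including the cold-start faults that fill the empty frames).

9

6: miss, frames {6}
4: miss, frames {6,4}
9: miss, frames {6,4,9}
6: hit
4: hit
9: hit
4: hit
2: miss, evict 4, frames {6,9,2}
6: hit
0: miss, evict 2, frames {6,9,0}
9: hit
8: miss, evict 0, frames {6,9,8}
3: miss, evict 8, frames {6,9,3}
7: miss, evict 9, frames {6,3,7}
4: miss, evict 7, frames {6,3,4}
3: hit
Page faults: 9.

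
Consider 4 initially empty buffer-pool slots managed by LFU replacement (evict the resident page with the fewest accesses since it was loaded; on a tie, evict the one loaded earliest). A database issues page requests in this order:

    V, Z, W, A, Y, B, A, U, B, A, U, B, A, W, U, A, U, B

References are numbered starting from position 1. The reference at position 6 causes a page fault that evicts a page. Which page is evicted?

Z

pos 1: V → fault, frames (V)
pos 2: Z → fault, frames (V Z)
pos 3: W → fault, frames (V Z W)
pos 4: A → fault, frames (V Z W A)
pos 5: Y → fault, evict V, frames (Z W A Y)
pos 6: B → fault, evict Z, frames (W A Y B)
At position 6, page Z is evicted.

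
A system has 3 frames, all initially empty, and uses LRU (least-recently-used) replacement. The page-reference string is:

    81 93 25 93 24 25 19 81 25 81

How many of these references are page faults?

6

81: miss, frames (81)
93: miss, frames (81 93)
25: miss, frames (81 93 25)
93: hit
24: miss, evict 81, frames (25 93 24)
25: hit
19: miss, evict 93, frames (24 25 19)
81: miss, evict 24, frames (25 19 81)
25: hit
81: hit
Page faults: 6.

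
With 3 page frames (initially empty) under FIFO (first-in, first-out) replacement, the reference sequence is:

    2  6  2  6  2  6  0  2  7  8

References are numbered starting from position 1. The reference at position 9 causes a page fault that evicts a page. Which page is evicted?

2

pos 1: 2 -> fault, frames [2]
pos 2: 6 -> fault, frames [2, 6]
pos 3: 2 -> hit
pos 4: 6 -> hit
pos 5: 2 -> hit
pos 6: 6 -> hit
pos 7: 0 -> fault, frames [2, 6, 0]
pos 8: 2 -> hit
pos 9: 7 -> fault, evict 2, frames [6, 0, 7]
At position 9, page 2 is evicted.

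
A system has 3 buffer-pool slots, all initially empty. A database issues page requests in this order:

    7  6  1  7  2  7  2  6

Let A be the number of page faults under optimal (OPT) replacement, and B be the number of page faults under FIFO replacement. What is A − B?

Under OPT: F F F . F . . . → 4 faults.
Under FIFO: F F F . F F . F → 6 faults.
A − B = 4 − 6 = -2.

-2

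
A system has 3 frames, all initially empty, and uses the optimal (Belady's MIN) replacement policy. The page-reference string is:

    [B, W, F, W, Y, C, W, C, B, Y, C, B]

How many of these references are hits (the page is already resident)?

6

B -> fault, frames {B}
W -> fault, frames {B,W}
F -> fault, frames {B,W,F}
W -> hit
Y -> fault, evict F, frames {B,W,Y}
C -> fault, evict Y, frames {B,W,C}
W -> hit
C -> hit
B -> hit
Y -> fault, evict W, frames {B,C,Y}
C -> hit
B -> hit
Hits: 6.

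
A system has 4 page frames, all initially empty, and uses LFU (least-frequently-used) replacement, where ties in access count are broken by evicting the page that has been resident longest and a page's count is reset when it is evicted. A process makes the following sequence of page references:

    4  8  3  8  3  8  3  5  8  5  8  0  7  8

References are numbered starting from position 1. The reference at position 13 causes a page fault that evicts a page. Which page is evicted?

0

pos 1: 4: fault, frames [4]
pos 2: 8: fault, frames [4, 8]
pos 3: 3: fault, frames [4, 8, 3]
pos 4: 8: hit
pos 5: 3: hit
pos 6: 8: hit
pos 7: 3: hit
pos 8: 5: fault, frames [4, 8, 3, 5]
pos 9: 8: hit
pos 10: 5: hit
pos 11: 8: hit
pos 12: 0: fault, evict 4, frames [8, 3, 5, 0]
pos 13: 7: fault, evict 0, frames [8, 3, 5, 7]
At position 13, page 0 is evicted.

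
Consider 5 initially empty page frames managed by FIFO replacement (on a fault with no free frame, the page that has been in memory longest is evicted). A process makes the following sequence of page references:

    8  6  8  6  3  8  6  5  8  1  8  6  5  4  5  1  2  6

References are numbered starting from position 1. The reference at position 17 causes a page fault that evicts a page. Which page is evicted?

pos 1: 8 → fault, frames (8)
pos 2: 6 → fault, frames (8 6)
pos 3: 8 → hit
pos 4: 6 → hit
pos 5: 3 → fault, frames (8 6 3)
pos 6: 8 → hit
pos 7: 6 → hit
pos 8: 5 → fault, frames (8 6 3 5)
pos 9: 8 → hit
pos 10: 1 → fault, frames (8 6 3 5 1)
pos 11: 8 → hit
pos 12: 6 → hit
pos 13: 5 → hit
pos 14: 4 → fault, evict 8, frames (6 3 5 1 4)
pos 15: 5 → hit
pos 16: 1 → hit
pos 17: 2 → fault, evict 6, frames (3 5 1 4 2)
At position 17, page 6 is evicted.

6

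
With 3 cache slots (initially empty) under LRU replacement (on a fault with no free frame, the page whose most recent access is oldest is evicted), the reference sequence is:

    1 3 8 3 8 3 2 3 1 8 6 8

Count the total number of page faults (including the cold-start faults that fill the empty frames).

7

1 -> fault, frames [1]
3 -> fault, frames [1, 3]
8 -> fault, frames [1, 3, 8]
3 -> hit
8 -> hit
3 -> hit
2 -> fault, evict 1, frames [8, 3, 2]
3 -> hit
1 -> fault, evict 8, frames [2, 3, 1]
8 -> fault, evict 2, frames [3, 1, 8]
6 -> fault, evict 3, frames [1, 8, 6]
8 -> hit
Page faults: 7.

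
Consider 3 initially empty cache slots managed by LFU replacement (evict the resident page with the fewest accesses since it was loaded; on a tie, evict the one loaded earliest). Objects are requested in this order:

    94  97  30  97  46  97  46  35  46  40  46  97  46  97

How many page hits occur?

8

94: miss, frames {94}
97: miss, frames {94,97}
30: miss, frames {94,97,30}
97: hit
46: miss, evict 94, frames {97,30,46}
97: hit
46: hit
35: miss, evict 30, frames {97,46,35}
46: hit
40: miss, evict 35, frames {97,46,40}
46: hit
97: hit
46: hit
97: hit
Hits: 8.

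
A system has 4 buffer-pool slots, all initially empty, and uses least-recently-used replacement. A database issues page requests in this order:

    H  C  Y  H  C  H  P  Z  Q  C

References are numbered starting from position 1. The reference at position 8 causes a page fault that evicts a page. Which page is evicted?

pos 1: H -> miss, frames [H]
pos 2: C -> miss, frames [H, C]
pos 3: Y -> miss, frames [H, C, Y]
pos 4: H -> hit
pos 5: C -> hit
pos 6: H -> hit
pos 7: P -> miss, frames [Y, C, H, P]
pos 8: Z -> miss, evict Y, frames [C, H, P, Z]
At position 8, page Y is evicted.

Y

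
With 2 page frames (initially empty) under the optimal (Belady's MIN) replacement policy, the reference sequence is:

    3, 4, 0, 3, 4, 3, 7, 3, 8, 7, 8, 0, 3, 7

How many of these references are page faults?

3: miss, frames {3}
4: miss, frames {3,4}
0: miss, evict 4, frames {3,0}
3: hit
4: miss, evict 0, frames {3,4}
3: hit
7: miss, evict 4, frames {3,7}
3: hit
8: miss, evict 3, frames {7,8}
7: hit
8: hit
0: miss, evict 8, frames {7,0}
3: miss, evict 0, frames {7,3}
7: hit
Page faults: 8.

8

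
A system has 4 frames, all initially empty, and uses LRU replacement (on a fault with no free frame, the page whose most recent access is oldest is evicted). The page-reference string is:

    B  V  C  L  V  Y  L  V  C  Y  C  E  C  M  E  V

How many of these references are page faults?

8

B → miss, frames [B]
V → miss, frames [B, V]
C → miss, frames [B, V, C]
L → miss, frames [B, V, C, L]
V → hit
Y → miss, evict B, frames [C, L, V, Y]
L → hit
V → hit
C → hit
Y → hit
C → hit
E → miss, evict L, frames [V, Y, C, E]
C → hit
M → miss, evict V, frames [Y, E, C, M]
E → hit
V → miss, evict Y, frames [C, M, E, V]
Page faults: 8.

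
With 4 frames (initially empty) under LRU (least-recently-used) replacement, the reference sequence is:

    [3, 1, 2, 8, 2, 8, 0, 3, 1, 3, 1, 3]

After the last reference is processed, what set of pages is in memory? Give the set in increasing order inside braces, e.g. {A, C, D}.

{0, 1, 3, 8}

3 → miss, frames [3]
1 → miss, frames [3, 1]
2 → miss, frames [3, 1, 2]
8 → miss, frames [3, 1, 2, 8]
2 → hit
8 → hit
0 → miss, evict 3, frames [1, 2, 8, 0]
3 → miss, evict 1, frames [2, 8, 0, 3]
1 → miss, evict 2, frames [8, 0, 3, 1]
3 → hit
1 → hit
3 → hit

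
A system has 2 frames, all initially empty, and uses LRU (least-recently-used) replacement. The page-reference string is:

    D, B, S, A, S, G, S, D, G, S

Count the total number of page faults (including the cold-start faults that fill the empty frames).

D -> miss, frames {D}
B -> miss, frames {D,B}
S -> miss, evict D, frames {B,S}
A -> miss, evict B, frames {S,A}
S -> hit
G -> miss, evict A, frames {S,G}
S -> hit
D -> miss, evict G, frames {S,D}
G -> miss, evict S, frames {D,G}
S -> miss, evict D, frames {G,S}
Page faults: 8.

8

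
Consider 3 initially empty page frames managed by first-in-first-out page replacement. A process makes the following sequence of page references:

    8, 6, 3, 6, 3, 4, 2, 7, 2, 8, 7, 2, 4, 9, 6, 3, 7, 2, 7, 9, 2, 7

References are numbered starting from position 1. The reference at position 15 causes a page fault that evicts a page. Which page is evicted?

8

pos 1: 8 -> miss, frames (8)
pos 2: 6 -> miss, frames (8 6)
pos 3: 3 -> miss, frames (8 6 3)
pos 4: 6 -> hit
pos 5: 3 -> hit
pos 6: 4 -> miss, evict 8, frames (6 3 4)
pos 7: 2 -> miss, evict 6, frames (3 4 2)
pos 8: 7 -> miss, evict 3, frames (4 2 7)
pos 9: 2 -> hit
pos 10: 8 -> miss, evict 4, frames (2 7 8)
pos 11: 7 -> hit
pos 12: 2 -> hit
pos 13: 4 -> miss, evict 2, frames (7 8 4)
pos 14: 9 -> miss, evict 7, frames (8 4 9)
pos 15: 6 -> miss, evict 8, frames (4 9 6)
At position 15, page 8 is evicted.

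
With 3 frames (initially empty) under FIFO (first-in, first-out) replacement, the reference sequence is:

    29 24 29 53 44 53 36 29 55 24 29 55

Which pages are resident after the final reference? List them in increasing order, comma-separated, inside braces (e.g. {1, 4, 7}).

{24, 29, 55}

29 -> fault, frames [29]
24 -> fault, frames [29, 24]
29 -> hit
53 -> fault, frames [29, 24, 53]
44 -> fault, evict 29, frames [24, 53, 44]
53 -> hit
36 -> fault, evict 24, frames [53, 44, 36]
29 -> fault, evict 53, frames [44, 36, 29]
55 -> fault, evict 44, frames [36, 29, 55]
24 -> fault, evict 36, frames [29, 55, 24]
29 -> hit
55 -> hit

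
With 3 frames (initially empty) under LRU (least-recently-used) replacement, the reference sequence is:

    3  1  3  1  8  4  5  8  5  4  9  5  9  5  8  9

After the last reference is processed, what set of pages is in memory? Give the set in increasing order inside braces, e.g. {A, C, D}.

{5, 8, 9}

3 → fault, frames {3}
1 → fault, frames {3,1}
3 → hit
1 → hit
8 → fault, frames {3,1,8}
4 → fault, evict 3, frames {1,8,4}
5 → fault, evict 1, frames {8,4,5}
8 → hit
5 → hit
4 → hit
9 → fault, evict 8, frames {5,4,9}
5 → hit
9 → hit
5 → hit
8 → fault, evict 4, frames {9,5,8}
9 → hit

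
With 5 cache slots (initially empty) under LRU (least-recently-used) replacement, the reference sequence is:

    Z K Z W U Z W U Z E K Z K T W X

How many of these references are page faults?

Z -> fault, frames (Z)
K -> fault, frames (Z K)
Z -> hit
W -> fault, frames (K Z W)
U -> fault, frames (K Z W U)
Z -> hit
W -> hit
U -> hit
Z -> hit
E -> fault, frames (K W U Z E)
K -> hit
Z -> hit
K -> hit
T -> fault, evict W, frames (U E Z K T)
W -> fault, evict U, frames (E Z K T W)
X -> fault, evict E, frames (Z K T W X)
Page faults: 8.

8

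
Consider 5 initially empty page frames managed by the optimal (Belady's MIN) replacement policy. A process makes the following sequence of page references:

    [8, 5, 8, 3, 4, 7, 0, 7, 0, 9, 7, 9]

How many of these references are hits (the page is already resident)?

5

8 → fault, frames {8}
5 → fault, frames {8,5}
8 → hit
3 → fault, frames {8,5,3}
4 → fault, frames {8,5,3,4}
7 → fault, frames {8,5,3,4,7}
0 → fault, evict 4, frames {8,5,3,7,0}
7 → hit
0 → hit
9 → fault, evict 0, frames {8,5,3,7,9}
7 → hit
9 → hit
Hits: 5.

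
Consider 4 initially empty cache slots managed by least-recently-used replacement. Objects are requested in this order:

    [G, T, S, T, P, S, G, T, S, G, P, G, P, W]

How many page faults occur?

5

G: fault, frames [G]
T: fault, frames [G, T]
S: fault, frames [G, T, S]
T: hit
P: fault, frames [G, S, T, P]
S: hit
G: hit
T: hit
S: hit
G: hit
P: hit
G: hit
P: hit
W: fault, evict T, frames [S, G, P, W]
Page faults: 5.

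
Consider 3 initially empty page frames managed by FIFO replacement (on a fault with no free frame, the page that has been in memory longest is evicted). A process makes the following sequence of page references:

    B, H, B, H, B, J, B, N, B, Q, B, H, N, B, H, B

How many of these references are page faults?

9

B -> fault, frames {B}
H -> fault, frames {B,H}
B -> hit
H -> hit
B -> hit
J -> fault, frames {B,H,J}
B -> hit
N -> fault, evict B, frames {H,J,N}
B -> fault, evict H, frames {J,N,B}
Q -> fault, evict J, frames {N,B,Q}
B -> hit
H -> fault, evict N, frames {B,Q,H}
N -> fault, evict B, frames {Q,H,N}
B -> fault, evict Q, frames {H,N,B}
H -> hit
B -> hit
Page faults: 9.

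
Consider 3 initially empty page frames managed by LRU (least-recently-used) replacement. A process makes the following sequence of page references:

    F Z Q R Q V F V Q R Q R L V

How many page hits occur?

5

F -> miss, frames [F]
Z -> miss, frames [F, Z]
Q -> miss, frames [F, Z, Q]
R -> miss, evict F, frames [Z, Q, R]
Q -> hit
V -> miss, evict Z, frames [R, Q, V]
F -> miss, evict R, frames [Q, V, F]
V -> hit
Q -> hit
R -> miss, evict F, frames [V, Q, R]
Q -> hit
R -> hit
L -> miss, evict V, frames [Q, R, L]
V -> miss, evict Q, frames [R, L, V]
Hits: 5.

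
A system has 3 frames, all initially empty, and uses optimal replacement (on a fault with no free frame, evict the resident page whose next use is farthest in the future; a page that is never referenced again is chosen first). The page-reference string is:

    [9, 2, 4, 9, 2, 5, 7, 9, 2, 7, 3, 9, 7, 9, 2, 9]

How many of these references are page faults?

9 → fault, frames [9]
2 → fault, frames [9, 2]
4 → fault, frames [9, 2, 4]
9 → hit
2 → hit
5 → fault, evict 4, frames [9, 2, 5]
7 → fault, evict 5, frames [9, 2, 7]
9 → hit
2 → hit
7 → hit
3 → fault, evict 2, frames [9, 7, 3]
9 → hit
7 → hit
9 → hit
2 → fault, evict 3, frames [9, 7, 2]
9 → hit
Page faults: 7.

7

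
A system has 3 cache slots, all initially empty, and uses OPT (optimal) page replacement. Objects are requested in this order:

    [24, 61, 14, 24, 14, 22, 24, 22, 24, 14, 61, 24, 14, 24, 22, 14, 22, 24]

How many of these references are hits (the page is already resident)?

24 -> miss, frames (24)
61 -> miss, frames (24 61)
14 -> miss, frames (24 61 14)
24 -> hit
14 -> hit
22 -> miss, evict 61, frames (24 14 22)
24 -> hit
22 -> hit
24 -> hit
14 -> hit
61 -> miss, evict 22, frames (24 14 61)
24 -> hit
14 -> hit
24 -> hit
22 -> miss, evict 61, frames (24 14 22)
14 -> hit
22 -> hit
24 -> hit
Hits: 12.

12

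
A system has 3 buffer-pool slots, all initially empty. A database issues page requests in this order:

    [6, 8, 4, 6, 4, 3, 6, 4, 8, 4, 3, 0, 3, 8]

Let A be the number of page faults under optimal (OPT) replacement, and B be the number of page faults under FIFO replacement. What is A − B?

-4

Under OPT: F F F . . F . . F . . F . . → 6 faults.
Under FIFO: F F F . . F F . F F F F . F → 10 faults.
A − B = 6 − 10 = -4.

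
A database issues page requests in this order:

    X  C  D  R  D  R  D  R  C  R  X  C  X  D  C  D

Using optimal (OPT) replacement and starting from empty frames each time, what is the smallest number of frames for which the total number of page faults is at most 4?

f=1: 16 faults
f=2: 7 faults
f=3: 5 faults
f=4: 4 faults
Smallest f with faults ≤ 4 is 4.

4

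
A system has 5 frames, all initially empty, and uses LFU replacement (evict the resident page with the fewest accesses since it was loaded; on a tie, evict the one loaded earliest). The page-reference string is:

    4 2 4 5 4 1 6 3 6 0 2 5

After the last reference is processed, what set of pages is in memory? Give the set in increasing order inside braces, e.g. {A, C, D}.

{0, 2, 4, 5, 6}

4: fault, frames [4]
2: fault, frames [4, 2]
4: hit
5: fault, frames [4, 2, 5]
4: hit
1: fault, frames [4, 2, 5, 1]
6: fault, frames [4, 2, 5, 1, 6]
3: fault, evict 2, frames [4, 5, 1, 6, 3]
6: hit
0: fault, evict 5, frames [4, 1, 6, 3, 0]
2: fault, evict 1, frames [4, 6, 3, 0, 2]
5: fault, evict 3, frames [4, 6, 0, 2, 5]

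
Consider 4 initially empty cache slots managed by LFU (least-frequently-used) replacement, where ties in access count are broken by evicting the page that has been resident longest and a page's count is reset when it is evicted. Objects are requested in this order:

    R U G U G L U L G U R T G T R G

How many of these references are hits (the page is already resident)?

10

R -> fault, frames (R)
U -> fault, frames (R U)
G -> fault, frames (R U G)
U -> hit
G -> hit
L -> fault, frames (R U G L)
U -> hit
L -> hit
G -> hit
U -> hit
R -> hit
T -> fault, evict R, frames (U G L T)
G -> hit
T -> hit
R -> fault, evict L, frames (U G T R)
G -> hit
Hits: 10.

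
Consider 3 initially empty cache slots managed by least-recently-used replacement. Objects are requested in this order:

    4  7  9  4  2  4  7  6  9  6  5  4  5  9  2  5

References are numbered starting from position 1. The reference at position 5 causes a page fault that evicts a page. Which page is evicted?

7

pos 1: 4: fault, frames {4}
pos 2: 7: fault, frames {4,7}
pos 3: 9: fault, frames {4,7,9}
pos 4: 4: hit
pos 5: 2: fault, evict 7, frames {9,4,2}
At position 5, page 7 is evicted.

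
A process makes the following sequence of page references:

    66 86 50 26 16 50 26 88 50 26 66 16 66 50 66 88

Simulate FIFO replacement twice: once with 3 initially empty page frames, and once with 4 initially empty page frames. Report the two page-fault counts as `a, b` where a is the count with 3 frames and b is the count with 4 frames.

12, 8

3 frames: F F F F F . . F F F F F . F . F → 12 faults.
4 frames: F F F F F . . F . . F . . F . . → 8 faults.
8 < 12: adding a frame reduced faults, as is typical.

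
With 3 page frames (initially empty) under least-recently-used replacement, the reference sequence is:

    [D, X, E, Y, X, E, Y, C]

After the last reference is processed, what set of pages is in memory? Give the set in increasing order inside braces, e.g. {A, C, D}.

{C, E, Y}

D: miss, frames [D]
X: miss, frames [D, X]
E: miss, frames [D, X, E]
Y: miss, evict D, frames [X, E, Y]
X: hit
E: hit
Y: hit
C: miss, evict X, frames [E, Y, C]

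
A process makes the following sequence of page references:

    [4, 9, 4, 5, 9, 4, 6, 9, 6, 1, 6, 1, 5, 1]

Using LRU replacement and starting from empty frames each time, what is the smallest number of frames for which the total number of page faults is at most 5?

f=1: 14 faults
f=2: 9 faults
f=3: 6 faults
f=4: 6 faults
f=5: 5 faults
Smallest f with faults ≤ 5 is 5.

5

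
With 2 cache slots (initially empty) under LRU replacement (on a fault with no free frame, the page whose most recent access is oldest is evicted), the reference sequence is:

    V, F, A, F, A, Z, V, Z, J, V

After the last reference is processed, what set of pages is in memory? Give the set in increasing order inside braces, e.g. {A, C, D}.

V → miss, frames [V]
F → miss, frames [V, F]
A → miss, evict V, frames [F, A]
F → hit
A → hit
Z → miss, evict F, frames [A, Z]
V → miss, evict A, frames [Z, V]
Z → hit
J → miss, evict V, frames [Z, J]
V → miss, evict Z, frames [J, V]

{J, V}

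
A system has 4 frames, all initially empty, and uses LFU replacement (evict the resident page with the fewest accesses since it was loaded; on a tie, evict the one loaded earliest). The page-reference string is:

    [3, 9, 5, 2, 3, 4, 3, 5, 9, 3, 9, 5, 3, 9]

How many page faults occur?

3 → miss, frames [3]
9 → miss, frames [3, 9]
5 → miss, frames [3, 9, 5]
2 → miss, frames [3, 9, 5, 2]
3 → hit
4 → miss, evict 9, frames [3, 5, 2, 4]
3 → hit
5 → hit
9 → miss, evict 2, frames [3, 5, 4, 9]
3 → hit
9 → hit
5 → hit
3 → hit
9 → hit
Page faults: 6.

6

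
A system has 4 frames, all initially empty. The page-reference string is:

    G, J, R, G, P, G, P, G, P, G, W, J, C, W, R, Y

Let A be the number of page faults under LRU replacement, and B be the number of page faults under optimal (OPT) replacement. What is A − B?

Under LRU: F F F . F . . . . . F F F . F F → 9 faults.
Under OPT: F F F . F . . . . . F . F . . F → 7 faults.
A − B = 9 − 7 = 2.

2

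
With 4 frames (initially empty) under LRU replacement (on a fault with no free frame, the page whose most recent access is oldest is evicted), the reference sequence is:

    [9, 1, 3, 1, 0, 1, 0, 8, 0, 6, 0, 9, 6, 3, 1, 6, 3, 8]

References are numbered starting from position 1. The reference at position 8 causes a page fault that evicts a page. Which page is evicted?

pos 1: 9 -> fault, frames {9}
pos 2: 1 -> fault, frames {9,1}
pos 3: 3 -> fault, frames {9,1,3}
pos 4: 1 -> hit
pos 5: 0 -> fault, frames {9,3,1,0}
pos 6: 1 -> hit
pos 7: 0 -> hit
pos 8: 8 -> fault, evict 9, frames {3,1,0,8}
At position 8, page 9 is evicted.

9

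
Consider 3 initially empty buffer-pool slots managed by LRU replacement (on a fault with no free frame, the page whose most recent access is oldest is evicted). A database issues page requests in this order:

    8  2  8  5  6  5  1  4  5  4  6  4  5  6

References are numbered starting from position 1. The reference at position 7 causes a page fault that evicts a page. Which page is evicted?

8

pos 1: 8 -> fault, frames (8)
pos 2: 2 -> fault, frames (8 2)
pos 3: 8 -> hit
pos 4: 5 -> fault, frames (2 8 5)
pos 5: 6 -> fault, evict 2, frames (8 5 6)
pos 6: 5 -> hit
pos 7: 1 -> fault, evict 8, frames (6 5 1)
At position 7, page 8 is evicted.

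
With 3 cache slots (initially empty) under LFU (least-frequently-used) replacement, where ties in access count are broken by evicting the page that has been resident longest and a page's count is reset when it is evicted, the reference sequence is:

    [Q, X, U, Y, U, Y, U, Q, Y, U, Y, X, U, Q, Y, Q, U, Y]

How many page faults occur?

Q -> miss, frames (Q)
X -> miss, frames (Q X)
U -> miss, frames (Q X U)
Y -> miss, evict Q, frames (X U Y)
U -> hit
Y -> hit
U -> hit
Q -> miss, evict X, frames (U Y Q)
Y -> hit
U -> hit
Y -> hit
X -> miss, evict Q, frames (U Y X)
U -> hit
Q -> miss, evict X, frames (U Y Q)
Y -> hit
Q -> hit
U -> hit
Y -> hit
Page faults: 7.

7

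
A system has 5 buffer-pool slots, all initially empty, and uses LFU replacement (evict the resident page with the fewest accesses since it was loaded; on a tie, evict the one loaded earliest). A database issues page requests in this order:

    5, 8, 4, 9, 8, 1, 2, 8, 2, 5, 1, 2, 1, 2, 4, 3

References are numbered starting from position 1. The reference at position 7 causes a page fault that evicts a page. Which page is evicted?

pos 1: 5: fault, frames {5}
pos 2: 8: fault, frames {5,8}
pos 3: 4: fault, frames {5,8,4}
pos 4: 9: fault, frames {5,8,4,9}
pos 5: 8: hit
pos 6: 1: fault, frames {5,8,4,9,1}
pos 7: 2: fault, evict 5, frames {8,4,9,1,2}
At position 7, page 5 is evicted.

5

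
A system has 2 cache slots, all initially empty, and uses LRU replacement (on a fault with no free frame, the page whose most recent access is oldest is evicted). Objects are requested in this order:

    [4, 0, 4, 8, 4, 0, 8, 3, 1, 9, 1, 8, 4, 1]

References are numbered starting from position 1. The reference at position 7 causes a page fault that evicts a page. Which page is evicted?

4

pos 1: 4: fault, frames {4}
pos 2: 0: fault, frames {4,0}
pos 3: 4: hit
pos 4: 8: fault, evict 0, frames {4,8}
pos 5: 4: hit
pos 6: 0: fault, evict 8, frames {4,0}
pos 7: 8: fault, evict 4, frames {0,8}
At position 7, page 4 is evicted.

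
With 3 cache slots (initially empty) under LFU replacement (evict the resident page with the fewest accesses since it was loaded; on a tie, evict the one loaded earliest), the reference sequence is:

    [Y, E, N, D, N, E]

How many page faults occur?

Y → fault, frames [Y]
E → fault, frames [Y, E]
N → fault, frames [Y, E, N]
D → fault, evict Y, frames [E, N, D]
N → hit
E → hit
Page faults: 4.

4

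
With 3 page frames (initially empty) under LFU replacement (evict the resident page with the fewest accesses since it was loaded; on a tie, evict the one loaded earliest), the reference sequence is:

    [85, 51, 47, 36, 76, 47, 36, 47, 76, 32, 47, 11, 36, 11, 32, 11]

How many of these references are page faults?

11

85: fault, frames {85}
51: fault, frames {85,51}
47: fault, frames {85,51,47}
36: fault, evict 85, frames {51,47,36}
76: fault, evict 51, frames {47,36,76}
47: hit
36: hit
47: hit
76: hit
32: fault, evict 36, frames {47,76,32}
47: hit
11: fault, evict 32, frames {47,76,11}
36: fault, evict 11, frames {47,76,36}
11: fault, evict 36, frames {47,76,11}
32: fault, evict 11, frames {47,76,32}
11: fault, evict 32, frames {47,76,11}
Page faults: 11.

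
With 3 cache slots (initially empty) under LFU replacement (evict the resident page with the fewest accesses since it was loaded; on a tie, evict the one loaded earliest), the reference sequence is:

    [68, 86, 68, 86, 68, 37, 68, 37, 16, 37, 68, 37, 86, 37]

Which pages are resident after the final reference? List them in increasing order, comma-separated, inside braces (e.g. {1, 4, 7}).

{37, 68, 86}

68: miss, frames (68)
86: miss, frames (68 86)
68: hit
86: hit
68: hit
37: miss, frames (68 86 37)
68: hit
37: hit
16: miss, evict 86, frames (68 37 16)
37: hit
68: hit
37: hit
86: miss, evict 16, frames (68 37 86)
37: hit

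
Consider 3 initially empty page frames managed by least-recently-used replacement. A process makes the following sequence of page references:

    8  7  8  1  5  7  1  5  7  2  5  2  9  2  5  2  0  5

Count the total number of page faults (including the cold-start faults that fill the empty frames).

8 → fault, frames {8}
7 → fault, frames {8,7}
8 → hit
1 → fault, frames {7,8,1}
5 → fault, evict 7, frames {8,1,5}
7 → fault, evict 8, frames {1,5,7}
1 → hit
5 → hit
7 → hit
2 → fault, evict 1, frames {5,7,2}
5 → hit
2 → hit
9 → fault, evict 7, frames {5,2,9}
2 → hit
5 → hit
2 → hit
0 → fault, evict 9, frames {5,2,0}
5 → hit
Page faults: 8.

8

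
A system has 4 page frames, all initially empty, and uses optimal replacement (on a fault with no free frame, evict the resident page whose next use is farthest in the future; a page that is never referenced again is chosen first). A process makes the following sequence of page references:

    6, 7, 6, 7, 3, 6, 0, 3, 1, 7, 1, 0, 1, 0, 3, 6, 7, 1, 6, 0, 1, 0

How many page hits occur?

16

6: miss, frames [6]
7: miss, frames [6, 7]
6: hit
7: hit
3: miss, frames [6, 7, 3]
6: hit
0: miss, frames [6, 7, 3, 0]
3: hit
1: miss, evict 6, frames [7, 3, 0, 1]
7: hit
1: hit
0: hit
1: hit
0: hit
3: hit
6: miss, evict 3, frames [7, 0, 1, 6]
7: hit
1: hit
6: hit
0: hit
1: hit
0: hit
Hits: 16.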